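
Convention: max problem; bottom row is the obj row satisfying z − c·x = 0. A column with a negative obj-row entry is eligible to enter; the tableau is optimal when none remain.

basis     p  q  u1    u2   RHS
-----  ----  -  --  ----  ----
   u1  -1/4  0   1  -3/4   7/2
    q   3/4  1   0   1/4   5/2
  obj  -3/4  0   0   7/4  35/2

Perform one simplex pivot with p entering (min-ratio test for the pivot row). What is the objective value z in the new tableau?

20

Ratio test on column p — row 1: entry -1/4 ≤ 0; row 2: (5/2)/(3/4) = 10/3. Minimum is 10/3 at row 2 (q leaves); pivot element 3/4.
Pivot on row 2; the obj-row RHS becomes 35/2 − (-3/4)·(10/3) = 20.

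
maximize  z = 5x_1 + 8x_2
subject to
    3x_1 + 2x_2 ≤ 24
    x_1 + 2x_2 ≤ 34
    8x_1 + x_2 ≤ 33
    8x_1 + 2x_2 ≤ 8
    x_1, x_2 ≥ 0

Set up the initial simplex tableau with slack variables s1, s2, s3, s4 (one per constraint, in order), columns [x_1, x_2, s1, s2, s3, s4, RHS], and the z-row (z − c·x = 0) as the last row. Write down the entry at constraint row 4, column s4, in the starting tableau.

Slack s4 belongs to constraint 4; its column is the unit vector e_4, so the entry in row 4 is 1.

1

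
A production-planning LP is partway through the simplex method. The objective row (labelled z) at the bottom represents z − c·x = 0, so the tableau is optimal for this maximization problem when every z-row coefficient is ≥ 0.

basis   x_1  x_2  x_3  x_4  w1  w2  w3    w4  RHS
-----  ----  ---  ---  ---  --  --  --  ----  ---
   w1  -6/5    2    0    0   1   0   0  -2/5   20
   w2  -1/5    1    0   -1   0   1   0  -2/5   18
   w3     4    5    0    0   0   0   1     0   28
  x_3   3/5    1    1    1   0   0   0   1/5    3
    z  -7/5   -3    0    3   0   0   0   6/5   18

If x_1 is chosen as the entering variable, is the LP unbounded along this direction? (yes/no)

no

Column x_1 has positive entries in row(s) 3, 4, so the ratio test bounds it — not unbounded.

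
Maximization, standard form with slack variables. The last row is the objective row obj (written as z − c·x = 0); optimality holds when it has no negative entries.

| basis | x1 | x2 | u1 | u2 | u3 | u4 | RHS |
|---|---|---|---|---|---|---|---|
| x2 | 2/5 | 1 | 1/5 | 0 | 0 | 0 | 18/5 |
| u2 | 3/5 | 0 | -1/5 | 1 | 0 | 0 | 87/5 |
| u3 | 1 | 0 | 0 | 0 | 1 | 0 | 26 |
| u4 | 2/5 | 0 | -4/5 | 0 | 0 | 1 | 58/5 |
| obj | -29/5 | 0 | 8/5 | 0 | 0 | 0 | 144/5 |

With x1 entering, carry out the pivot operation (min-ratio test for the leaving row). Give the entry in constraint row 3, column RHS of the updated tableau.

Ratio test on column x1 — row 1: (18/5)/(2/5) = 9; row 2: (87/5)/(3/5) = 29; row 3: 26/1 = 26; row 4: (58/5)/(2/5) = 29. Minimum is 9 at row 1 (x2 leaves); pivot element 2/5.
Divide row 1 by 2/5; eliminate column x1 from the other rows.
Row 3 update in column RHS: 26 − 1·9 = 17.

17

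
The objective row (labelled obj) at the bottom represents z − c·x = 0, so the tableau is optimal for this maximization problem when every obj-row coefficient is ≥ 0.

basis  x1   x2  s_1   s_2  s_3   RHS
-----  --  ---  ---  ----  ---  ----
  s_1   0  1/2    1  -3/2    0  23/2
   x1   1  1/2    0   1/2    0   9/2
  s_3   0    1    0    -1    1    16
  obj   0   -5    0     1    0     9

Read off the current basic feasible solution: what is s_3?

s_3 is basic (row 3); its value is the RHS of that row, 16.

16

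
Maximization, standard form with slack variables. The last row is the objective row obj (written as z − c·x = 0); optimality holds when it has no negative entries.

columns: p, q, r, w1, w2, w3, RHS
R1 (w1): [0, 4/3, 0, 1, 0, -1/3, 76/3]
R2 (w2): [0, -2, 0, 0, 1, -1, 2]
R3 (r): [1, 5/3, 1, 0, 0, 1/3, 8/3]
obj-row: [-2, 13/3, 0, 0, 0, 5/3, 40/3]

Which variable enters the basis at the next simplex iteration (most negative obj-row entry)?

p

Negative obj-row entries: p: -2.
The most negative is -2 in column p, so p enters.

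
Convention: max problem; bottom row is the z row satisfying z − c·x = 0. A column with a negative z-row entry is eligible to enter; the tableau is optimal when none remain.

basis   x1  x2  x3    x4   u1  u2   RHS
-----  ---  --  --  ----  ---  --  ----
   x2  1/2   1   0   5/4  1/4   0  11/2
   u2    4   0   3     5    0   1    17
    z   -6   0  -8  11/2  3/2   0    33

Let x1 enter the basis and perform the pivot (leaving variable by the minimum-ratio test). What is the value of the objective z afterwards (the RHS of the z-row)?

117/2

Ratio test on column x1 — row 1: (11/2)/(1/2) = 11; row 2: 17/4 = 17/4. Minimum is 17/4 at row 2 (u2 leaves); pivot element 4.
Pivot on row 2; the z-row RHS becomes 33 − (-6)·(17/4) = 117/2.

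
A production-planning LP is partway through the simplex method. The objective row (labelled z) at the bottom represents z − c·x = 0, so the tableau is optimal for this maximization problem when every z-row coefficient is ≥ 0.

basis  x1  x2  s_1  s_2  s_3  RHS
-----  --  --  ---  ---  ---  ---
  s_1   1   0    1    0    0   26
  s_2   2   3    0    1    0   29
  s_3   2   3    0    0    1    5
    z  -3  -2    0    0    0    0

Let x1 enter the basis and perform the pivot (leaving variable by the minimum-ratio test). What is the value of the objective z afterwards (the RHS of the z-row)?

Ratio test on column x1 — row 1: 26/1 = 26; row 2: 29/2 = 29/2; row 3: 5/2 = 5/2. Minimum is 5/2 at row 3 (s_3 leaves); pivot element 2.
Pivot on row 3; the z-row RHS becomes 0 − (-3)·(5/2) = 15/2.

15/2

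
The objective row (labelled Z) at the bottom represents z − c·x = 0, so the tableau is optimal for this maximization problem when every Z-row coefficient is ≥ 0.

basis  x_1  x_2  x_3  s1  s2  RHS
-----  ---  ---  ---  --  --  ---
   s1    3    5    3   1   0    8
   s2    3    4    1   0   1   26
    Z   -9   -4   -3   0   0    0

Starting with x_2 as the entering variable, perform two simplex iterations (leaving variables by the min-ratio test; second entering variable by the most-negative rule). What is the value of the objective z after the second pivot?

Ratio test on column x_2 — row 1: 8/5 = 8/5; row 2: 26/4 = 13/2. Minimum is 8/5 at row 1 (s1 leaves); pivot element 5.
Pivot on row 1; the Z-row RHS becomes 0 − (-4)·(8/5) = 32/5.
Next entering variable (most negative Z-row entry -33/5): x_1.
Ratio test on column x_1 — row 1: (8/5)/(3/5) = 8/3; row 2: (98/5)/(3/5) = 98/3. Minimum is 8/3 at row 1 (x_2 leaves); pivot element 3/5.
After the second pivot the Z-row RHS is 32/5 − (-33/5)·(8/3) = 24.

24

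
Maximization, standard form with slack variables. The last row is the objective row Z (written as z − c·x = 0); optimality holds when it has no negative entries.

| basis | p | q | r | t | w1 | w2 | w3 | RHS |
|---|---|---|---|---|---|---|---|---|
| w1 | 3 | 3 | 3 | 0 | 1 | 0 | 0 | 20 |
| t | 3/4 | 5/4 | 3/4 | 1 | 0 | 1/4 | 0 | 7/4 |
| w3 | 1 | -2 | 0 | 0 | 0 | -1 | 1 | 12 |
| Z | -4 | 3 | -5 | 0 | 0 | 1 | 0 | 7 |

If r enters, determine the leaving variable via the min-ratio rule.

t

Column r entries and ratios — w1: 20/3 = 20/3; t: (7/4)/(3/4) = 7/3; w3: 0 ≤ 0, skip.
Smallest ratio is 7/3 in the row of t, so t leaves.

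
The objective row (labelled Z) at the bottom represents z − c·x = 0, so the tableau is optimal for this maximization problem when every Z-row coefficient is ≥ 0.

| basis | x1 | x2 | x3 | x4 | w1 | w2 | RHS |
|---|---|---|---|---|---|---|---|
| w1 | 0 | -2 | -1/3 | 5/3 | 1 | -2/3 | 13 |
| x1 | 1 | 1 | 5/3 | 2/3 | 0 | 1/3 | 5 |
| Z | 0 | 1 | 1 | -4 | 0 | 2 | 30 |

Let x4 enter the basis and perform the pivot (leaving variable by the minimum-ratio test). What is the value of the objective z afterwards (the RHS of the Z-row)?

60

Ratio test on column x4 — row 1: 13/(5/3) = 39/5; row 2: 5/(2/3) = 15/2. Minimum is 15/2 at row 2 (x1 leaves); pivot element 2/3.
Pivot on row 2; the Z-row RHS becomes 30 − (-4)·(15/2) = 60.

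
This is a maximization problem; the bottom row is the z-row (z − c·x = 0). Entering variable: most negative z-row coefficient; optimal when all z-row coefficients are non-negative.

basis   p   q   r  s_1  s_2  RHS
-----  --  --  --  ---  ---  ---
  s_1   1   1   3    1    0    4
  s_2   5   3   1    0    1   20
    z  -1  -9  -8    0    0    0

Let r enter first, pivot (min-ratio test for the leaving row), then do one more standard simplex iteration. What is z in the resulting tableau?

Ratio test on column r — row 1: 4/3 = 4/3; row 2: 20/1 = 20. Minimum is 4/3 at row 1 (s_1 leaves); pivot element 3.
Pivot on row 1; the z-row RHS becomes 0 − (-8)·(4/3) = 32/3.
Next entering variable (most negative z-row entry -19/3): q.
Ratio test on column q — row 1: (4/3)/(1/3) = 4; row 2: (56/3)/(8/3) = 7. Minimum is 4 at row 1 (r leaves); pivot element 1/3.
After the second pivot the z-row RHS is 32/3 − (-19/3)·4 = 36.

36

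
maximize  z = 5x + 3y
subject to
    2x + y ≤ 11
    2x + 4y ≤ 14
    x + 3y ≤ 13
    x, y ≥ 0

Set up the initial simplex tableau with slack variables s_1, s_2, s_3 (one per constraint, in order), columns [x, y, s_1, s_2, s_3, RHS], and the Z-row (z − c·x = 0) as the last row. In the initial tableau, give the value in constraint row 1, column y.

1

Constraint 1 has coefficient 1 on y.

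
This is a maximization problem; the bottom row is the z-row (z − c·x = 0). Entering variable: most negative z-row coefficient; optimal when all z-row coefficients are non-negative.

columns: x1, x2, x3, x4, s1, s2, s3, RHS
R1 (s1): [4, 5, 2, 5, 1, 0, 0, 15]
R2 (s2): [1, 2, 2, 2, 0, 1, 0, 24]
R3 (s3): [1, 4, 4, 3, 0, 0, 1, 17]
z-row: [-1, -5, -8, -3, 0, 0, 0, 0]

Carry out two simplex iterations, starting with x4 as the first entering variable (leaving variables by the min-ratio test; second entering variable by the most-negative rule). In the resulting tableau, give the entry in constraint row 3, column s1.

-3/14

Ratio test on column x4 — row 1: 15/5 = 3; row 2: 24/2 = 12; row 3: 17/3 = 17/3. Minimum is 3 at row 1 (s1 leaves); pivot element 5.
Divide row 1 by 5; eliminate column x4 from the other rows.
Second iteration: most negative z-row entry is -34/5 in column x3, so x3 enters.
Ratio test on column x3 — row 1: 3/(2/5) = 15/2; row 2: 18/(6/5) = 15; row 3: 8/(14/5) = 20/7. Minimum is 20/7 at row 3 (s3 leaves); pivot element 14/5.
Divide row 3 by 14/5; eliminate column x3 from the other rows.
After both pivots, the entry at constraint row 3, column s1 is -3/14.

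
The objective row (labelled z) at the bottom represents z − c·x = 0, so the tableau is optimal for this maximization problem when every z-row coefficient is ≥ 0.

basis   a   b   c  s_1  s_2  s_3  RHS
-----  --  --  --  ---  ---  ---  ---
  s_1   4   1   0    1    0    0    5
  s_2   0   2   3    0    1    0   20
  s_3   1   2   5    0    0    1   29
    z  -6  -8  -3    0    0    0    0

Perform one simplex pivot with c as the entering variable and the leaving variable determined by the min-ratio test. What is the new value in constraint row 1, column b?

1

Ratio test on column c — row 1: entry 0 ≤ 0; row 2: 20/3 = 20/3; row 3: 29/5 = 29/5. Minimum is 29/5 at row 3 (s_3 leaves); pivot element 5.
Divide row 3 by 5; eliminate column c from the other rows.
Row 1 update in column b: 1 − 0·(2/5) = 1.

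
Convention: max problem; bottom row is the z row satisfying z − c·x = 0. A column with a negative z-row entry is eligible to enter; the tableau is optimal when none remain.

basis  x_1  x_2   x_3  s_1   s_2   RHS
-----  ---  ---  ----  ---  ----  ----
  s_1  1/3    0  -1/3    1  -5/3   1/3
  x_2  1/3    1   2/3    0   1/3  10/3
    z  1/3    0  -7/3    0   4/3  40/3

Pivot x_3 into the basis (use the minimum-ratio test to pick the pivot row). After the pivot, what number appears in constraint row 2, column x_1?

Ratio test on column x_3 — row 1: entry -1/3 ≤ 0; row 2: (10/3)/(2/3) = 5. Minimum is 5 at row 2 (x_2 leaves); pivot element 2/3.
Divide row 2 by 2/3; eliminate column x_3 from the other rows.
In the new row 2, the x_1 entry is the old entry divided by the pivot: (1/3)/(2/3) = 1/2.

1/2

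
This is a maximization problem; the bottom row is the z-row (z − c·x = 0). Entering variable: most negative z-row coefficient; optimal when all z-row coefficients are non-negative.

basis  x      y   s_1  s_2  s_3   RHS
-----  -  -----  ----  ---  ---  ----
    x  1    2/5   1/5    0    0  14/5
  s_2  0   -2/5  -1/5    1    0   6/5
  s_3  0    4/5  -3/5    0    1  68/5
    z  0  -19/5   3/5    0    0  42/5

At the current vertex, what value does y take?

y is not in the basis, so in the current basic feasible solution y = 0.

0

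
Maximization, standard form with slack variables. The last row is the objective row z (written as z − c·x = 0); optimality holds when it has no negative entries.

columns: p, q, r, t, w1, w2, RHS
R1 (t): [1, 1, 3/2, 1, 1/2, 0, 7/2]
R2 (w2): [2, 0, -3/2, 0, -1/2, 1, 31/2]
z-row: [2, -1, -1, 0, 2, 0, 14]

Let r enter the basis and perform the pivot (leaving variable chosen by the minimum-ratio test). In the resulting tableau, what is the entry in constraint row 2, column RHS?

Ratio test on column r — row 1: (7/2)/(3/2) = 7/3; row 2: entry -3/2 ≤ 0. Minimum is 7/3 at row 1 (t leaves); pivot element 3/2.
Divide row 1 by 3/2; eliminate column r from the other rows.
Row 2 update in column RHS: 31/2 − (-3/2)·(7/3) = 19.

19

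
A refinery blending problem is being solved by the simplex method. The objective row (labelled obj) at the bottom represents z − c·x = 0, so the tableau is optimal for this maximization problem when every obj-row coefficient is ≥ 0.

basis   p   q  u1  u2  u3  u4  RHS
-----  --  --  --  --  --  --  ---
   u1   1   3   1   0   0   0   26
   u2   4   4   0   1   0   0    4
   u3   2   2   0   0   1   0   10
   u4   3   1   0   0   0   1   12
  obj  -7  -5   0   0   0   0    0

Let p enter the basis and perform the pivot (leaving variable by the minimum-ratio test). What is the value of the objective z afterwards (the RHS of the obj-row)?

Ratio test on column p — row 1: 26/1 = 26; row 2: 4/4 = 1; row 3: 10/2 = 5; row 4: 12/3 = 4. Minimum is 1 at row 2 (u2 leaves); pivot element 4.
Pivot on row 2; the obj-row RHS becomes 0 − (-7)·1 = 7.

7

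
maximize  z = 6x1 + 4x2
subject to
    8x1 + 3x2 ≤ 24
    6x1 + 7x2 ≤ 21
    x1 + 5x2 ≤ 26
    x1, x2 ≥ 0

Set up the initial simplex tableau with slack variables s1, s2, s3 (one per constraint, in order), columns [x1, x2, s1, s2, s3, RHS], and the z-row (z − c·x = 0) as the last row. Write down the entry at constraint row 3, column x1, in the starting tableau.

1

Constraint 3 has coefficient 1 on x1.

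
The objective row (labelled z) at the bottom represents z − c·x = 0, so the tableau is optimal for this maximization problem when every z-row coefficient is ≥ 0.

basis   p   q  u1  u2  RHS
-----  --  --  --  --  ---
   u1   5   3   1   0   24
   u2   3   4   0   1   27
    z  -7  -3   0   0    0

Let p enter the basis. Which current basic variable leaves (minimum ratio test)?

u1

Column p entries and ratios — u1: 24/5 = 24/5; u2: 27/3 = 9.
Smallest ratio is 24/5 in the row of u1, so u1 leaves.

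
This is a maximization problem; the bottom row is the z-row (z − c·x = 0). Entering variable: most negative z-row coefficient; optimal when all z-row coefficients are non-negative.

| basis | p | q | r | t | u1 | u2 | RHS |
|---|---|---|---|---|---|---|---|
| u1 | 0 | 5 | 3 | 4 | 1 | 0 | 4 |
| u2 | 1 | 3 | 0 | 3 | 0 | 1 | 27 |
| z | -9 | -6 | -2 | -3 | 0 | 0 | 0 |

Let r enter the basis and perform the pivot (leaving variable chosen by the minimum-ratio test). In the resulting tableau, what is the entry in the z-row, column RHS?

8/3

Ratio test on column r — row 1: 4/3 = 4/3; row 2: entry 0 ≤ 0. Minimum is 4/3 at row 1 (u1 leaves); pivot element 3.
Divide row 1 by 3; eliminate column r from the other rows.
z-row update in column RHS: 0 − (-2)·(4/3) = 8/3.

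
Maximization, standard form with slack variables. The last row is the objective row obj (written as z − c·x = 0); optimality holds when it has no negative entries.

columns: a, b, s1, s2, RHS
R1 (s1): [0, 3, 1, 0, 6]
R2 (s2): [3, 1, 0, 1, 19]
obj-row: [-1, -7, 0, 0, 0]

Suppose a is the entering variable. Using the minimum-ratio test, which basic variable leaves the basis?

Column a entries and ratios — s1: 0 ≤ 0, skip; s2: 19/3 = 19/3.
Smallest ratio is 19/3 in the row of s2, so s2 leaves.

s2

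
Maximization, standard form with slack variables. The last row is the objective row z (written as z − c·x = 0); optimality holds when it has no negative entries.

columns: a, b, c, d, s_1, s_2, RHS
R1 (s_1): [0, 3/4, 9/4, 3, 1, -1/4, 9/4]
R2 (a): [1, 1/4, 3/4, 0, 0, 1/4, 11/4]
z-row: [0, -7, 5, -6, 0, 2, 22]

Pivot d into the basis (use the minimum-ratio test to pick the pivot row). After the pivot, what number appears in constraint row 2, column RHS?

Ratio test on column d — row 1: (9/4)/3 = 3/4; row 2: entry 0 ≤ 0. Minimum is 3/4 at row 1 (s_1 leaves); pivot element 3.
Divide row 1 by 3; eliminate column d from the other rows.
Row 2 update in column RHS: 11/4 − 0·(3/4) = 11/4.

11/4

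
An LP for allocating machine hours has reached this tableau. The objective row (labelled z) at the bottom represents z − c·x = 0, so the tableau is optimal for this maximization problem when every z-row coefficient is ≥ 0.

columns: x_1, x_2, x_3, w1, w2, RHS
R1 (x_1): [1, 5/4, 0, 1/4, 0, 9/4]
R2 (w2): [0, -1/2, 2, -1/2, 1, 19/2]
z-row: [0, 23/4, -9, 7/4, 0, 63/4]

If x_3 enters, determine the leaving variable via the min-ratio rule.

w2

Column x_3 entries and ratios — x_1: 0 ≤ 0, skip; w2: (19/2)/2 = 19/4.
Smallest ratio is 19/4 in the row of w2, so w2 leaves.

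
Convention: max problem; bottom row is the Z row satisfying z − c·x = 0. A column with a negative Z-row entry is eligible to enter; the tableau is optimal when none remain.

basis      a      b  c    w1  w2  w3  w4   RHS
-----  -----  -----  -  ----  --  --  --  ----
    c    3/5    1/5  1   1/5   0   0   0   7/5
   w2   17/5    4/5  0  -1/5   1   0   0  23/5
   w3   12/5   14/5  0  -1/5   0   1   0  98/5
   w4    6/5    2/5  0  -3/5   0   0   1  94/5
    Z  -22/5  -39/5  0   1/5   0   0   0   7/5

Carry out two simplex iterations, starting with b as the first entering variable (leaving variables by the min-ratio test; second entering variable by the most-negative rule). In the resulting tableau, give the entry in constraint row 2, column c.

Ratio test on column b — row 1: (7/5)/(1/5) = 7; row 2: (23/5)/(4/5) = 23/4; row 3: (98/5)/(14/5) = 7; row 4: (94/5)/(2/5) = 47. Minimum is 23/4 at row 2 (w2 leaves); pivot element 4/5.
Divide row 2 by 4/5; eliminate column b from the other rows.
Second iteration: most negative Z-row entry is -7/4 in column w1, so w1 enters.
Ratio test on column w1 — row 1: (1/4)/(1/4) = 1; row 2: entry -1/4 ≤ 0; row 3: (7/2)/(1/2) = 7; row 4: entry -1/2 ≤ 0. Minimum is 1 at row 1 (c leaves); pivot element 1/4.
Divide row 1 by 1/4; eliminate column w1 from the other rows.
After both pivots, the entry at constraint row 2, column c is 1.

1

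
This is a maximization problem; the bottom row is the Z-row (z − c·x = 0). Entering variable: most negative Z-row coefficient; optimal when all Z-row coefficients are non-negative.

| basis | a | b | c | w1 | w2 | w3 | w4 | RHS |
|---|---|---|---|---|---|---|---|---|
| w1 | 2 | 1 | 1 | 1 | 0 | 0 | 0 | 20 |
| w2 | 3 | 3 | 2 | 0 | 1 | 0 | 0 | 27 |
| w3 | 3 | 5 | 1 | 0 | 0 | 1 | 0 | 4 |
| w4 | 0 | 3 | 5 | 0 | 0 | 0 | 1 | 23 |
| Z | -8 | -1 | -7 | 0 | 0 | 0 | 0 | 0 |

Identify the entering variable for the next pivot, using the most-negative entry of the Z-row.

Negative Z-row entries: a: -8, b: -1, c: -7.
The most negative is -8 in column a, so a enters.

a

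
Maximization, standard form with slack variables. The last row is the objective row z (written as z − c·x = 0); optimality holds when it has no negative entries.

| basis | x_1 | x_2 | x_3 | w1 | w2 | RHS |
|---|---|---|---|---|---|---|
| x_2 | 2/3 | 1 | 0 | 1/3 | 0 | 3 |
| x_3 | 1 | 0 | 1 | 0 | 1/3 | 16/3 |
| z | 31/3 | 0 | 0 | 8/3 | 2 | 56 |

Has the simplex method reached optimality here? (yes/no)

yes

Every z-row coefficient is ≥ 0, so the tableau is optimal.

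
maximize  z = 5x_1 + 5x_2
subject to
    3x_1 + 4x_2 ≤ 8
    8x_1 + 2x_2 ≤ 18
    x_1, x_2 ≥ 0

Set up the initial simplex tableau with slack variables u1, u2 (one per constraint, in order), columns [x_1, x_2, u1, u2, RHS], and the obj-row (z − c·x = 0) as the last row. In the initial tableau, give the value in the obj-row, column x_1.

-5

The obj-row carries the negated objective coefficients: the x_1 entry is -5.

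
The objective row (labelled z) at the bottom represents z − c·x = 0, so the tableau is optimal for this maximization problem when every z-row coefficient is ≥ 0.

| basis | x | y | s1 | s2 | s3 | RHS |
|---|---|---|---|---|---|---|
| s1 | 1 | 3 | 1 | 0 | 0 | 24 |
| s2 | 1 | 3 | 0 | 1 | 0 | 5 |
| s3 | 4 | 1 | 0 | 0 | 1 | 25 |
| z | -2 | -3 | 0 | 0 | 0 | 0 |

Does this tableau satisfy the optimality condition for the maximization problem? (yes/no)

no

The z-row has a negative entry -3 in column y, so it is not optimal.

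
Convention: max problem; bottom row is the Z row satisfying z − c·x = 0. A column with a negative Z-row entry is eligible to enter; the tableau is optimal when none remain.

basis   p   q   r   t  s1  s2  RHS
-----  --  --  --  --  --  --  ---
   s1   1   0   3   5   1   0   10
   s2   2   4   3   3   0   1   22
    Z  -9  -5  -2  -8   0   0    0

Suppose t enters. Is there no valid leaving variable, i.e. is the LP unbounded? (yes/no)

Column t has positive entries in row(s) 1, 2, so the ratio test bounds it — not unbounded.

no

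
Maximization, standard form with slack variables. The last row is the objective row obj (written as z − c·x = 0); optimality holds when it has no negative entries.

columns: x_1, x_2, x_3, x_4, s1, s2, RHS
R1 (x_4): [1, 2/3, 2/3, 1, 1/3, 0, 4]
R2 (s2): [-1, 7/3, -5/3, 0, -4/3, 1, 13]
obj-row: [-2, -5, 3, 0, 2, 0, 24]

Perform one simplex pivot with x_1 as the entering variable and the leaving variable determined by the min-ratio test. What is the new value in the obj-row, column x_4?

2

Ratio test on column x_1 — row 1: 4/1 = 4; row 2: entry -1 ≤ 0. Minimum is 4 at row 1 (x_4 leaves); pivot element 1.
Divide row 1 by 1; eliminate column x_1 from the other rows.
obj-row update in column x_4: 0 − (-2)·1 = 2.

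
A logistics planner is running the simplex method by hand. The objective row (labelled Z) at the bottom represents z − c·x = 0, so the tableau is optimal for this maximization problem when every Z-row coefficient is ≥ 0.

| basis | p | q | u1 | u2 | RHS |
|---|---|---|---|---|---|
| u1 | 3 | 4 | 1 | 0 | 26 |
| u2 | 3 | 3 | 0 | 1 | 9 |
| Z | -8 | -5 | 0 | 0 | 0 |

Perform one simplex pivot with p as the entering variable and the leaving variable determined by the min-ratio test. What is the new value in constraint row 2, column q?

Ratio test on column p — row 1: 26/3 = 26/3; row 2: 9/3 = 3. Minimum is 3 at row 2 (u2 leaves); pivot element 3.
Divide row 2 by 3; eliminate column p from the other rows.
In the new row 2, the q entry is the old entry divided by the pivot: 3/3 = 1.

1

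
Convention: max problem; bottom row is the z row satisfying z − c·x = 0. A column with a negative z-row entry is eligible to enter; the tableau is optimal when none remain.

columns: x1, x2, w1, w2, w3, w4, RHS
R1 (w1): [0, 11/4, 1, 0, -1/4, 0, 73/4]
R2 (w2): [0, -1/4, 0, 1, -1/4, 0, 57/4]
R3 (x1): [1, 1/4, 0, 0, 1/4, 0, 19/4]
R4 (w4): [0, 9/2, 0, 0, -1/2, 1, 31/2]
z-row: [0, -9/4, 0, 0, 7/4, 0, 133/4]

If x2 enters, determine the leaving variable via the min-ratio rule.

w4

Column x2 entries and ratios — w1: (73/4)/(11/4) = 73/11; w2: -1/4 ≤ 0, skip; x1: (19/4)/(1/4) = 19; w4: (31/2)/(9/2) = 31/9.
Smallest ratio is 31/9 in the row of w4, so w4 leaves.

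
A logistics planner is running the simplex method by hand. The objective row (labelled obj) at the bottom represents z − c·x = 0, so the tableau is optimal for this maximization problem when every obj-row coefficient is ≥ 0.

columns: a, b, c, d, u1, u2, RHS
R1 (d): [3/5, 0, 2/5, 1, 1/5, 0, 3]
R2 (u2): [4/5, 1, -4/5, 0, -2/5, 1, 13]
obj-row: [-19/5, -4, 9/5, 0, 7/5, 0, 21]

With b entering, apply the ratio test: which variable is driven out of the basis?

Column b entries and ratios — d: 0 ≤ 0, skip; u2: 13/1 = 13.
Smallest ratio is 13 in the row of u2, so u2 leaves.

u2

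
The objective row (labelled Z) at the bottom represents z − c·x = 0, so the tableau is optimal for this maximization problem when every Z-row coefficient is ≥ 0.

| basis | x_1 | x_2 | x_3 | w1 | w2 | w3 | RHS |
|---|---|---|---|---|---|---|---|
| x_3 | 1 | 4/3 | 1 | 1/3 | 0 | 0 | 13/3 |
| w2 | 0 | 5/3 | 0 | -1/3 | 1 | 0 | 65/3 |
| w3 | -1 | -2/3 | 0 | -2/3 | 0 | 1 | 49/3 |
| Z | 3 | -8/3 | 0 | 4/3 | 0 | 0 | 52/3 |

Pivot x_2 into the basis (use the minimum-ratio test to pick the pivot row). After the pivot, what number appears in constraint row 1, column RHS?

Ratio test on column x_2 — row 1: (13/3)/(4/3) = 13/4; row 2: (65/3)/(5/3) = 13; row 3: entry -2/3 ≤ 0. Minimum is 13/4 at row 1 (x_3 leaves); pivot element 4/3.
Divide row 1 by 4/3; eliminate column x_2 from the other rows.
In the new row 1, the RHS entry is the old entry divided by the pivot: (13/3)/(4/3) = 13/4.

13/4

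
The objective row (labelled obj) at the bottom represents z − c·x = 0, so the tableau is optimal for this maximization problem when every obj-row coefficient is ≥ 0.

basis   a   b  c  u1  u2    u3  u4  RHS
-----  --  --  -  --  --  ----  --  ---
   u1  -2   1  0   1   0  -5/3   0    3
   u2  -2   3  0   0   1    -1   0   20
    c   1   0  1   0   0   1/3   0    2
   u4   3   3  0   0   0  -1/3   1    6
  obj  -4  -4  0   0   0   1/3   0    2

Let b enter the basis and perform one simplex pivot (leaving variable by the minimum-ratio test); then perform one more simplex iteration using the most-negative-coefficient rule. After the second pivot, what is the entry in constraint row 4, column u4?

1/3

Ratio test on column b — row 1: 3/1 = 3; row 2: 20/3 = 20/3; row 3: entry 0 ≤ 0; row 4: 6/3 = 2. Minimum is 2 at row 4 (u4 leaves); pivot element 3.
Divide row 4 by 3; eliminate column b from the other rows.
Second iteration: most negative obj-row entry is -1/9 in column u3, so u3 enters.
Ratio test on column u3 — row 1: entry -14/9 ≤ 0; row 2: entry -2/3 ≤ 0; row 3: 2/(1/3) = 6; row 4: entry -1/9 ≤ 0. Minimum is 6 at row 3 (c leaves); pivot element 1/3.
Divide row 3 by 1/3; eliminate column u3 from the other rows.
After both pivots, the entry at constraint row 4, column u4 is 1/3.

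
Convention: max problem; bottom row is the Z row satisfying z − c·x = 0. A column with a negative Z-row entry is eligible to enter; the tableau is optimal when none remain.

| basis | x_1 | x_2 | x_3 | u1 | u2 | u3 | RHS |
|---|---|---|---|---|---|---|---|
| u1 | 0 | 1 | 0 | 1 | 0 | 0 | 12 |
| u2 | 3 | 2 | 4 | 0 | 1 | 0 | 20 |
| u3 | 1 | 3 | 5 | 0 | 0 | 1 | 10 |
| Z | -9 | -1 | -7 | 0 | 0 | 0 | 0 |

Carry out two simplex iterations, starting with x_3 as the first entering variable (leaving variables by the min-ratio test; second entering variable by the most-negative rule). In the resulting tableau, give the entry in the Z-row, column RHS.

610/11

Ratio test on column x_3 — row 1: entry 0 ≤ 0; row 2: 20/4 = 5; row 3: 10/5 = 2. Minimum is 2 at row 3 (u3 leaves); pivot element 5.
Divide row 3 by 5; eliminate column x_3 from the other rows.
Second iteration: most negative Z-row entry is -38/5 in column x_1, so x_1 enters.
Ratio test on column x_1 — row 1: entry 0 ≤ 0; row 2: 12/(11/5) = 60/11; row 3: 2/(1/5) = 10. Minimum is 60/11 at row 2 (u2 leaves); pivot element 11/5.
Divide row 2 by 11/5; eliminate column x_1 from the other rows.
After both pivots, the entry at the Z-row, column RHS is 610/11.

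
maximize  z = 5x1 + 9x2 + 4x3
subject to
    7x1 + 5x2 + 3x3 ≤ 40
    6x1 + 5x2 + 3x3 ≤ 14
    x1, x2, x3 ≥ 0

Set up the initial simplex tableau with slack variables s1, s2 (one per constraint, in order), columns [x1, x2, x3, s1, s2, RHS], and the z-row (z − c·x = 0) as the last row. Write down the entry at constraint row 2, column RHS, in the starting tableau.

14

The RHS of constraint 2 is b_2 = 14.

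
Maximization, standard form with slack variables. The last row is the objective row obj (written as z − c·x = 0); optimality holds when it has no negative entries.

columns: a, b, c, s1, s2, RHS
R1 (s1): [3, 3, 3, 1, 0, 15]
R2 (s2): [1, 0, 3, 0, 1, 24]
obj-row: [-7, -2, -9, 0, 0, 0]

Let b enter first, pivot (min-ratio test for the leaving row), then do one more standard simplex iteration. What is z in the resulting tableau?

Ratio test on column b — row 1: 15/3 = 5; row 2: entry 0 ≤ 0. Minimum is 5 at row 1 (s1 leaves); pivot element 3.
Pivot on row 1; the obj-row RHS becomes 0 − (-2)·5 = 10.
Next entering variable (most negative obj-row entry -7): c.
Ratio test on column c — row 1: 5/1 = 5; row 2: 24/3 = 8. Minimum is 5 at row 1 (b leaves); pivot element 1.
After the second pivot the obj-row RHS is 10 − (-7)·5 = 45.

45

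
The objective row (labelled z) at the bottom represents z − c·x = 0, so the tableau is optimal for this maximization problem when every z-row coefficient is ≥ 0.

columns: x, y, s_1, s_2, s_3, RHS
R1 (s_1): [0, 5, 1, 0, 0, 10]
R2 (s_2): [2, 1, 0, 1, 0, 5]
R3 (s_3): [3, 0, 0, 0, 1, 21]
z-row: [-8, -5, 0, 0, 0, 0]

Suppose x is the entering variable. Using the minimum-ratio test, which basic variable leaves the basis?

s_2

Column x entries and ratios — s_1: 0 ≤ 0, skip; s_2: 5/2 = 5/2; s_3: 21/3 = 7.
Smallest ratio is 5/2 in the row of s_2, so s_2 leaves.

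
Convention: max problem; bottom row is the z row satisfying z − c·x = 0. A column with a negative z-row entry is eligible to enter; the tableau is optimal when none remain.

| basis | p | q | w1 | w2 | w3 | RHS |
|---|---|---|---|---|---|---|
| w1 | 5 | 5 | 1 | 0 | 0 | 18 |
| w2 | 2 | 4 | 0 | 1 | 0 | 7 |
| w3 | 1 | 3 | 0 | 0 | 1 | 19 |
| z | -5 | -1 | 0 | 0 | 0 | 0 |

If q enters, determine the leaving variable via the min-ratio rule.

Column q entries and ratios — w1: 18/5 = 18/5; w2: 7/4 = 7/4; w3: 19/3 = 19/3.
Smallest ratio is 7/4 in the row of w2, so w2 leaves.

w2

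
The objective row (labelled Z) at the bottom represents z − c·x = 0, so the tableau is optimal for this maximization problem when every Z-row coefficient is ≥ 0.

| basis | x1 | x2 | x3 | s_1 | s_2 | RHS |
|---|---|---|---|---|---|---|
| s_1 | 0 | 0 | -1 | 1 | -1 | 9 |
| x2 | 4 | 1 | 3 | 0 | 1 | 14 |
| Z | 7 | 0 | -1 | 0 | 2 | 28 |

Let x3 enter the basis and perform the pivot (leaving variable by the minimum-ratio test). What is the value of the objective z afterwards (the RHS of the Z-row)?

Ratio test on column x3 — row 1: entry -1 ≤ 0; row 2: 14/3 = 14/3. Minimum is 14/3 at row 2 (x2 leaves); pivot element 3.
Pivot on row 2; the Z-row RHS becomes 28 − (-1)·(14/3) = 98/3.

98/3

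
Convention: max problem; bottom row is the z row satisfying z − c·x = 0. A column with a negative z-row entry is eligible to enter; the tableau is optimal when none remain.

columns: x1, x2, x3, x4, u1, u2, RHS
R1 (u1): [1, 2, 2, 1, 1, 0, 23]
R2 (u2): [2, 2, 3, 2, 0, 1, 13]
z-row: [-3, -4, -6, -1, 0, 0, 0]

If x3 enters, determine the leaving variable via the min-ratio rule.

Column x3 entries and ratios — u1: 23/2 = 23/2; u2: 13/3 = 13/3.
Smallest ratio is 13/3 in the row of u2, so u2 leaves.

u2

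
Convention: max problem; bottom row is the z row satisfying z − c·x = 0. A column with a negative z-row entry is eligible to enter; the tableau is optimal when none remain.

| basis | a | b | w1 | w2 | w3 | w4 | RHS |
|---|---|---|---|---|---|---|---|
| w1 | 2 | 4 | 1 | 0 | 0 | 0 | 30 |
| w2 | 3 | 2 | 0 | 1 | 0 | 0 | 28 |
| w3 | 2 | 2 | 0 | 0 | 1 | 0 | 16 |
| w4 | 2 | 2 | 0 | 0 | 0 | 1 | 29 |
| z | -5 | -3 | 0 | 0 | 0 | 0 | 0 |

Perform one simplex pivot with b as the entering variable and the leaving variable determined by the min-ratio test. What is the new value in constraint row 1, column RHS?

Ratio test on column b — row 1: 30/4 = 15/2; row 2: 28/2 = 14; row 3: 16/2 = 8; row 4: 29/2 = 29/2. Minimum is 15/2 at row 1 (w1 leaves); pivot element 4.
Divide row 1 by 4; eliminate column b from the other rows.
In the new row 1, the RHS entry is the old entry divided by the pivot: 30/4 = 15/2.

15/2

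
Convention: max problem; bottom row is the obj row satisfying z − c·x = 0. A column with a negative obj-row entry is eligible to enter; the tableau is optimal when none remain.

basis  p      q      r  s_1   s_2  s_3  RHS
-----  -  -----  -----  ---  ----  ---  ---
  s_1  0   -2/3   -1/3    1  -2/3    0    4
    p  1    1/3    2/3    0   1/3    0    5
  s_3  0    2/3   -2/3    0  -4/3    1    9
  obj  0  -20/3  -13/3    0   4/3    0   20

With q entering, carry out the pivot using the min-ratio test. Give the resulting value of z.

110

Ratio test on column q — row 1: entry -2/3 ≤ 0; row 2: 5/(1/3) = 15; row 3: 9/(2/3) = 27/2. Minimum is 27/2 at row 3 (s_3 leaves); pivot element 2/3.
Pivot on row 3; the obj-row RHS becomes 20 − (-20/3)·(27/2) = 110.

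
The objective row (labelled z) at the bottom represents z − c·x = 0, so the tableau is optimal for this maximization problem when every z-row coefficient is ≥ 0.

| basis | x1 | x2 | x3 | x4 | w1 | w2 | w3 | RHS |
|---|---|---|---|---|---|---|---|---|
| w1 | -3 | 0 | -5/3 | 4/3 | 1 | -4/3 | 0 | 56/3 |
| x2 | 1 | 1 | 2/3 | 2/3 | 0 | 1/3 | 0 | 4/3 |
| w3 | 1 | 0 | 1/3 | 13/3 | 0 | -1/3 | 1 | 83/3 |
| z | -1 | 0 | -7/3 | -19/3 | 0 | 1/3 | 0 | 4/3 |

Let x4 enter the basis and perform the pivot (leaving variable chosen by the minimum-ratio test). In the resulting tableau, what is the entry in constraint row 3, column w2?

-5/2

Ratio test on column x4 — row 1: (56/3)/(4/3) = 14; row 2: (4/3)/(2/3) = 2; row 3: (83/3)/(13/3) = 83/13. Minimum is 2 at row 2 (x2 leaves); pivot element 2/3.
Divide row 2 by 2/3; eliminate column x4 from the other rows.
Row 3 update in column w2: -1/3 − (13/3)·(1/2) = -5/2.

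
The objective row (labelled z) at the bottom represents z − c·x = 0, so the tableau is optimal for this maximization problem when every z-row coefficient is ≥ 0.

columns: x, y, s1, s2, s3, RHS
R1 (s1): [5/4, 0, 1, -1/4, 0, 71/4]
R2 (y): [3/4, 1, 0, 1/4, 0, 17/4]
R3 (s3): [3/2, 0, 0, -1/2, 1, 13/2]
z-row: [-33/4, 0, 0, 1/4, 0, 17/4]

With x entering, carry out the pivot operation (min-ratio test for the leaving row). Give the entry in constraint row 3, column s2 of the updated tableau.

Ratio test on column x — row 1: (71/4)/(5/4) = 71/5; row 2: (17/4)/(3/4) = 17/3; row 3: (13/2)/(3/2) = 13/3. Minimum is 13/3 at row 3 (s3 leaves); pivot element 3/2.
Divide row 3 by 3/2; eliminate column x from the other rows.
In the new row 3, the s2 entry is the old entry divided by the pivot: (-1/2)/(3/2) = -1/3.

-1/3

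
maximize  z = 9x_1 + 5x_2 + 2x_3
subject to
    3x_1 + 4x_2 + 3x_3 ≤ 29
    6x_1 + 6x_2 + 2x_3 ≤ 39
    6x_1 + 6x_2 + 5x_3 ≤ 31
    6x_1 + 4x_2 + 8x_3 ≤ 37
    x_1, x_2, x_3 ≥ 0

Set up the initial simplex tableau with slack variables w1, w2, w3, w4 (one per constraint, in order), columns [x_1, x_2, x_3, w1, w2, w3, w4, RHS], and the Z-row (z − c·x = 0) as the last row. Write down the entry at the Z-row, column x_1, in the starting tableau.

The Z-row carries the negated objective coefficients: the x_1 entry is -9.

-9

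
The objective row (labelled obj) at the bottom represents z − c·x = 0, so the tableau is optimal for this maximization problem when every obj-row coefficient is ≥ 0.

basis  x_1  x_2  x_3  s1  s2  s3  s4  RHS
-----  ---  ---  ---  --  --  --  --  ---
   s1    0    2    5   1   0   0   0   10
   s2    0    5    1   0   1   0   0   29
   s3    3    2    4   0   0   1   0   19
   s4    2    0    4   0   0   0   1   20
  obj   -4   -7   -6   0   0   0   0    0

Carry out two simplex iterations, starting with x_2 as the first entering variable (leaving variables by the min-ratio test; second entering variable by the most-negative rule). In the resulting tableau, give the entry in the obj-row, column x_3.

61/6

Ratio test on column x_2 — row 1: 10/2 = 5; row 2: 29/5 = 29/5; row 3: 19/2 = 19/2; row 4: entry 0 ≤ 0. Minimum is 5 at row 1 (s1 leaves); pivot element 2.
Divide row 1 by 2; eliminate column x_2 from the other rows.
Second iteration: most negative obj-row entry is -4 in column x_1, so x_1 enters.
Ratio test on column x_1 — row 1: entry 0 ≤ 0; row 2: entry 0 ≤ 0; row 3: 9/3 = 3; row 4: 20/2 = 10. Minimum is 3 at row 3 (s3 leaves); pivot element 3.
Divide row 3 by 3; eliminate column x_1 from the other rows.
After both pivots, the entry at the obj-row, column x_3 is 61/6.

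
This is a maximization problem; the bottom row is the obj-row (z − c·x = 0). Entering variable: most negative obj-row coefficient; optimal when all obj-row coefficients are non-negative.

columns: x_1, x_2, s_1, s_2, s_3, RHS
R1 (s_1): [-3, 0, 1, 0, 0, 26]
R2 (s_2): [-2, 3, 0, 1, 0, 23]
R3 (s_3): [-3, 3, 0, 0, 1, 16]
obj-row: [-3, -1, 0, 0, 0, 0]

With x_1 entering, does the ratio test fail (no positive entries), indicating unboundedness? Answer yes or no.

yes

Every constraint-row entry in column x_1 is ≤ 0, so increasing x_1 is unbounded.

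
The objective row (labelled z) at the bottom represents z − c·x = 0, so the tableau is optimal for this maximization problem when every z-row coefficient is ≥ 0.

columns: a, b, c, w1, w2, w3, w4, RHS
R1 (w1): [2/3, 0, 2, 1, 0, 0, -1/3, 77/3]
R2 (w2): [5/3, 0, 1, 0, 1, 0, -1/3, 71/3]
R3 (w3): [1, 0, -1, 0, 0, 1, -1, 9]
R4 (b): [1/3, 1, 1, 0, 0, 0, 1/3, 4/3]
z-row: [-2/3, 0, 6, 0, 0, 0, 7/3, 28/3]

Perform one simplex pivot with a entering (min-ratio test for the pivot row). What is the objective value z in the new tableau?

12

Ratio test on column a — row 1: (77/3)/(2/3) = 77/2; row 2: (71/3)/(5/3) = 71/5; row 3: 9/1 = 9; row 4: (4/3)/(1/3) = 4. Minimum is 4 at row 4 (b leaves); pivot element 1/3.
Pivot on row 4; the z-row RHS becomes 28/3 − (-2/3)·4 = 12.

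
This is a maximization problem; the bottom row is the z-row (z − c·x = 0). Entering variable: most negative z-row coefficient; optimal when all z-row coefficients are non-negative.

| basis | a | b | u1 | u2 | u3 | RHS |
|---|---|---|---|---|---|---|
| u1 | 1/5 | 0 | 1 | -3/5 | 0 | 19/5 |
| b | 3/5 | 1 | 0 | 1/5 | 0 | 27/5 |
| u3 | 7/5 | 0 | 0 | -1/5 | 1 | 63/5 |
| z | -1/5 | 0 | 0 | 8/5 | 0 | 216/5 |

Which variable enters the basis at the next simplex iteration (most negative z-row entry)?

a

Negative z-row entries: a: -1/5.
The most negative is -1/5 in column a, so a enters.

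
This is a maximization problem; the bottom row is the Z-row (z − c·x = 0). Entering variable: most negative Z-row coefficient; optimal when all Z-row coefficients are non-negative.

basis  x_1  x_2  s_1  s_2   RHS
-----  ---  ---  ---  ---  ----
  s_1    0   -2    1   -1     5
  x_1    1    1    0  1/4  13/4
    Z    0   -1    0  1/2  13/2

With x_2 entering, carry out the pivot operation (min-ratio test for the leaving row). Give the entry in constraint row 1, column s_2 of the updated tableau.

Ratio test on column x_2 — row 1: entry -2 ≤ 0; row 2: (13/4)/1 = 13/4. Minimum is 13/4 at row 2 (x_1 leaves); pivot element 1.
Divide row 2 by 1; eliminate column x_2 from the other rows.
Row 1 update in column s_2: -1 − (-2)·(1/4) = -1/2.

-1/2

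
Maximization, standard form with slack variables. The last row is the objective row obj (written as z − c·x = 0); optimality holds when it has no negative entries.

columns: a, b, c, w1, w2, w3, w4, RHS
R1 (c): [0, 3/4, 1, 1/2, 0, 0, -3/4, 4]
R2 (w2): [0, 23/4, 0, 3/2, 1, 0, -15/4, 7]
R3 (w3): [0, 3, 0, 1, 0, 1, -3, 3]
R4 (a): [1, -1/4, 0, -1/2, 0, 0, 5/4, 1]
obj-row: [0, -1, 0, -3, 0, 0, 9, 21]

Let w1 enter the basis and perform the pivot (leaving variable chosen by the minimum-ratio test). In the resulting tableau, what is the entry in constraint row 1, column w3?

-1/2

Ratio test on column w1 — row 1: 4/(1/2) = 8; row 2: 7/(3/2) = 14/3; row 3: 3/1 = 3; row 4: entry -1/2 ≤ 0. Minimum is 3 at row 3 (w3 leaves); pivot element 1.
Divide row 3 by 1; eliminate column w1 from the other rows.
Row 1 update in column w3: 0 − (1/2)·1 = -1/2.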